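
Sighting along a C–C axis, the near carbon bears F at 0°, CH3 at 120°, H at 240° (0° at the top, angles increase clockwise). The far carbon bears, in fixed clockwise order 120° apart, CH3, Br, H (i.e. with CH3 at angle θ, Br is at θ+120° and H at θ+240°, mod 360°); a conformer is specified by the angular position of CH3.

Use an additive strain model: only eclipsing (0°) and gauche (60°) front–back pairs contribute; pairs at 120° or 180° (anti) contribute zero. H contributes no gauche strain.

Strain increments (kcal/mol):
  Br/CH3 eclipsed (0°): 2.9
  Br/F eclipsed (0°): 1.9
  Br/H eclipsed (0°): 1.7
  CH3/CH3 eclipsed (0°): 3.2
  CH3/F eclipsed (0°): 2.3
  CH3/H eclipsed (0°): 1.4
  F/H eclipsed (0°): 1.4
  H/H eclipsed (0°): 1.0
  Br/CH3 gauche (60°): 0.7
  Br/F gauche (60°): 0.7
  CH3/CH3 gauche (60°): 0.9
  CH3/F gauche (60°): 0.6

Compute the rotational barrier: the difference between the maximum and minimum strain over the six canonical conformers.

CH3 at 0° (eclipsed): F–CH3 eclipsed, CH3–Br eclipsed, H–H eclipsed; 2.3 + 2.9 + 1.0 = 6.2 kcal/mol.
CH3 at 60° (staggered): F–CH3 gauche, CH3–CH3 gauche, CH3–Br gauche; 0.6 + 0.9 + 0.7 = 2.2 kcal/mol.
CH3 at 120° (eclipsed): F–H eclipsed, CH3–CH3 eclipsed, H–Br eclipsed; 1.4 + 3.2 + 1.7 = 6.3 kcal/mol.
CH3 at 180° (staggered): F–Br gauche, CH3–CH3 gauche; 0.7 + 0.9 = 1.6 kcal/mol.
CH3 at 240° (eclipsed): F–Br eclipsed, CH3–H eclipsed, H–CH3 eclipsed; 1.9 + 1.4 + 1.4 = 4.7 kcal/mol.
CH3 at 300° (staggered): F–CH3 gauche, F–Br gauche, CH3–Br gauche; 0.6 + 0.7 + 0.7 = 2.0 kcal/mol.
Max at 120° (6.3 kcal/mol), min at 180° (1.6 kcal/mol); barrier = 4.7 kcal/mol.

4.7 kcal/mol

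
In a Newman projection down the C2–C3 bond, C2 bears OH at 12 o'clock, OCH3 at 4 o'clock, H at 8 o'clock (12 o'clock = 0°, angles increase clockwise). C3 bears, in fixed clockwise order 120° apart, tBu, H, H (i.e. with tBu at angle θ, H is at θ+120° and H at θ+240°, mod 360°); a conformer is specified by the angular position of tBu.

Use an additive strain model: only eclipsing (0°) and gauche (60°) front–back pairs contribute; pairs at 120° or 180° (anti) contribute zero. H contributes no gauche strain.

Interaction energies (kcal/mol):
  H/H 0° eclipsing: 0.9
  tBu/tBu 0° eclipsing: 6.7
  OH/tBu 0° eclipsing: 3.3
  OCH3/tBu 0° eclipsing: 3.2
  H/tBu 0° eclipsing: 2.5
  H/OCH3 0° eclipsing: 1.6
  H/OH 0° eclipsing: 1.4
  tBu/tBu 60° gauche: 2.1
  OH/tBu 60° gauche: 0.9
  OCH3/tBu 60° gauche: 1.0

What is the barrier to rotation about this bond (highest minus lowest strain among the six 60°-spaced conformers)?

tBu at 0° (eclipsed): OH–tBu eclipsed, OCH3–H eclipsed, H–H eclipsed; 3.3 + 1.6 + 0.9 = 5.8 kcal/mol.
tBu at 60° (staggered): OH–tBu gauche, OCH3–tBu gauche; 0.9 + 1.0 = 1.9 kcal/mol.
tBu at 120° (eclipsed): OH–H eclipsed, OCH3–tBu eclipsed, H–H eclipsed; 1.4 + 3.2 + 0.9 = 5.5 kcal/mol.
tBu at 180° (staggered): OCH3–tBu gauche; 1.0 = 1.0 kcal/mol.
tBu at 240° (eclipsed): OH–H eclipsed, OCH3–H eclipsed, H–tBu eclipsed; 1.4 + 1.6 + 2.5 = 5.5 kcal/mol.
tBu at 300° (staggered): OH–tBu gauche; 0.9 = 0.9 kcal/mol.
Max at 0° (5.8 kcal/mol), min at 300° (0.9 kcal/mol); barrier = 4.9 kcal/mol.

4.9 kcal/mol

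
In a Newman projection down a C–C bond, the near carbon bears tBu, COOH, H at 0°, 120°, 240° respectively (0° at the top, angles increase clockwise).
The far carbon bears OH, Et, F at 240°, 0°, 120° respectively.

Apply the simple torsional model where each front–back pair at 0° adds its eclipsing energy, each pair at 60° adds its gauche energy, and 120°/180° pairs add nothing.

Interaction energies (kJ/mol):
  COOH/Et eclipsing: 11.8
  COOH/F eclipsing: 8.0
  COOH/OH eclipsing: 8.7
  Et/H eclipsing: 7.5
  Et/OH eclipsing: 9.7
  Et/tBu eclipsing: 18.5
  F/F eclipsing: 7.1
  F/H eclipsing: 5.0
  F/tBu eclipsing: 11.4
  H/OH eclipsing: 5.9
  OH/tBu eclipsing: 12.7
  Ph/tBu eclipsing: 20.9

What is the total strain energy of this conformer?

This conformer (eclipsed): tBu(0°)/Et(0°) eclipsed 18.5; COOH(120°)/F(120°) eclipsed 8.0; H(240°)/OH(240°) eclipsed 5.9 → 32.4 kJ/mol.

32.4 kJ/mol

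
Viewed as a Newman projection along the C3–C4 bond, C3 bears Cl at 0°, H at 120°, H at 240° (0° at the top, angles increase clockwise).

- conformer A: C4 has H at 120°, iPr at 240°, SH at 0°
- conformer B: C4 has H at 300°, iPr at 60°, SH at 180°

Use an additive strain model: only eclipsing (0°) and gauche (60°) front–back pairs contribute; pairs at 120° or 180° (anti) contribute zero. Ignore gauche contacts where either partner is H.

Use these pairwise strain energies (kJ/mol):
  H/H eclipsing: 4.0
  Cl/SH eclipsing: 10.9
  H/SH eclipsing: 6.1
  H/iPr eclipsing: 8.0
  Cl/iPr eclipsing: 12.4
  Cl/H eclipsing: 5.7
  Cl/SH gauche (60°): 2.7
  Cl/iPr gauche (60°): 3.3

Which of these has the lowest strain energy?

B

A (eclipsed): Cl–SH eclipsed, H–H eclipsed, H–iPr eclipsed; 10.9 + 4.0 + 8.0 = 22.9 kJ/mol.
B (staggered): Cl–iPr gauche; 3.3 = 3.3 kJ/mol.
B has the lowest total (3.3 kJ/mol).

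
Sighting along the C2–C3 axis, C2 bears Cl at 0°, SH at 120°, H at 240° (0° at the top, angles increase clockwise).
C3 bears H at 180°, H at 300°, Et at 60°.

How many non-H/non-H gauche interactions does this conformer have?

2

Non-H gauche pairs: Cl(0°)/Et(60°); SH(120°)/Et(60°) — 2 interactions.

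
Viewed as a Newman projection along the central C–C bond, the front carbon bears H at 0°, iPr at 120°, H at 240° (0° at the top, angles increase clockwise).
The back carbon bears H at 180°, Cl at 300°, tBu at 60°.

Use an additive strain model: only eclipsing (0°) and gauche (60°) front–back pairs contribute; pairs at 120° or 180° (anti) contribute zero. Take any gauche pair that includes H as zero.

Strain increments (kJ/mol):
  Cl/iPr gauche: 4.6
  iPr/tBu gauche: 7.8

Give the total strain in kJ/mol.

7.8 kJ/mol

This conformer is staggered. iPr at 120° is gauche with tBu at 60° (7.8). Total 7.8 kJ/mol.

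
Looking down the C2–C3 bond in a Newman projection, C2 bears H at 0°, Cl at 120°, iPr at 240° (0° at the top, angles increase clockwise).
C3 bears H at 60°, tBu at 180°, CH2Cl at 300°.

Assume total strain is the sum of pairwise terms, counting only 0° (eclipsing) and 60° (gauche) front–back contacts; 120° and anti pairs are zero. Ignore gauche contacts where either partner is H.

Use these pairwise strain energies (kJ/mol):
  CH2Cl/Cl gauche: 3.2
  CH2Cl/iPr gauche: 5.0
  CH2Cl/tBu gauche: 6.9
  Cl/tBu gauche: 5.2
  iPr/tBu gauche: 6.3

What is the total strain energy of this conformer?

This conformer (staggered): Cl(120°)/tBu(180°) gauche 5.2; iPr(240°)/tBu(180°) gauche 6.3; iPr(240°)/CH2Cl(300°) gauche 5.0 → 16.5 kJ/mol.

16.5 kJ/mol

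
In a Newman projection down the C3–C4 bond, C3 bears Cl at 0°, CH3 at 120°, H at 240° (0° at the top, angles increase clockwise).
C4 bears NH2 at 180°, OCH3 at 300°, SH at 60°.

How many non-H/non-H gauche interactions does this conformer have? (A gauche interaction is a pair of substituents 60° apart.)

4

Non-H gauche pairs: Cl(0°)/OCH3(300°); Cl(0°)/SH(60°); CH3(120°)/NH2(180°); CH3(120°)/SH(60°) — 4 interactions.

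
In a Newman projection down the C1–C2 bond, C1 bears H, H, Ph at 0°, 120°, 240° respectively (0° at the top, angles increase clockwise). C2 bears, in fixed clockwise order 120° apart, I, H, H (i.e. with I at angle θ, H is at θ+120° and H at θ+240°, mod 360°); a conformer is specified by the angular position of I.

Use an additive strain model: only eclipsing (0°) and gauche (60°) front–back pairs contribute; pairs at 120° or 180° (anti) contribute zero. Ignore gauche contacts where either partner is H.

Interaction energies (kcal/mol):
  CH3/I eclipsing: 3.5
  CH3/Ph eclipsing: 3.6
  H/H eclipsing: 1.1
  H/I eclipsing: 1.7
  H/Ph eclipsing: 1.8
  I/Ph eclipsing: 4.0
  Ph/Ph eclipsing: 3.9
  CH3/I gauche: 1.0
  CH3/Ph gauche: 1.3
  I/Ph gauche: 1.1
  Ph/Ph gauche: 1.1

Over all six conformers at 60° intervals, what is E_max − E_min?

I at 0° is eclipsed. H at 0° is eclipsed with I at 0° (1.7); H at 120° is eclipsed with H at 120° (1.1); Ph at 240° is eclipsed with H at 240° (1.8). Total 4.6 kcal/mol.
I at 60° (staggered): no non-H gauche contacts → 0.0 kcal/mol.
I at 120° is eclipsed. H at 0° is eclipsed with H at 0° (1.1); H at 120° is eclipsed with I at 120° (1.7); Ph at 240° is eclipsed with H at 240° (1.8). Total 4.6 kcal/mol.
I at 180° is staggered. Ph at 240° is gauche with I at 180° (1.1). Total 1.1 kcal/mol.
I at 240° is eclipsed. H at 0° is eclipsed with H at 0° (1.1); H at 120° is eclipsed with H at 120° (1.1); Ph at 240° is eclipsed with I at 240° (4.0). Total 6.2 kcal/mol.
I at 300° is staggered. Ph at 240° is gauche with I at 300° (1.1). Total 1.1 kcal/mol.
Max at 240° (6.2 kcal/mol), min at 60° (0.0 kcal/mol); barrier = 6.2 kcal/mol.

6.2 kcal/mol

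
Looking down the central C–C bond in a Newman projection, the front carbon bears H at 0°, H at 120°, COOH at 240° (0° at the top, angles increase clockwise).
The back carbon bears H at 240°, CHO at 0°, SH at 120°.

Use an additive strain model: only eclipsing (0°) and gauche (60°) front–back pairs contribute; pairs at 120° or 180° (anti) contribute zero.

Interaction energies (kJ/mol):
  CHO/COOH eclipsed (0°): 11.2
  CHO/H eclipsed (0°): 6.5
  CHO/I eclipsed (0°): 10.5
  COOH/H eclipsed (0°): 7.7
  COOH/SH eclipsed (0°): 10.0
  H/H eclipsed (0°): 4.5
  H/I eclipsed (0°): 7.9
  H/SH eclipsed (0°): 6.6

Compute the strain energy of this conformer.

This conformer (eclipsed): H(0°)/CHO(0°) eclipsed 6.5; H(120°)/SH(120°) eclipsed 6.6; COOH(240°)/H(240°) eclipsed 7.7 → 20.8 kJ/mol.

20.8 kJ/mol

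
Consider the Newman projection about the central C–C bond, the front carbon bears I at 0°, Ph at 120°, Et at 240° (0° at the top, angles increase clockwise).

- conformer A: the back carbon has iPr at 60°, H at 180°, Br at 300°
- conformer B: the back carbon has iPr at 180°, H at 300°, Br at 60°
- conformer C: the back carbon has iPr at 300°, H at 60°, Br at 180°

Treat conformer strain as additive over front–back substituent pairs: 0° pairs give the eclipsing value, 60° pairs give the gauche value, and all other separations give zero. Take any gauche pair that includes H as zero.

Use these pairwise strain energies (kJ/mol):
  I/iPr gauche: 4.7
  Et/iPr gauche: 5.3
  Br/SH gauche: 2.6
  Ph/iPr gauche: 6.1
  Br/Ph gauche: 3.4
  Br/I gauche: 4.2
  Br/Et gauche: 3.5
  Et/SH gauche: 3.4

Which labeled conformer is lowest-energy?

A is staggered. I at 0° is gauche with iPr at 60° (4.7); I at 0° is gauche with Br at 300° (4.2); Ph at 120° is gauche with iPr at 60° (6.1); Et at 240° is gauche with Br at 300° (3.5). Total 18.5 kJ/mol.
B is staggered. I at 0° is gauche with Br at 60° (4.2); Ph at 120° is gauche with iPr at 180° (6.1); Ph at 120° is gauche with Br at 60° (3.4); Et at 240° is gauche with iPr at 180° (5.3). Total 19.0 kJ/mol.
C is staggered. I at 0° is gauche with iPr at 300° (4.7); Ph at 120° is gauche with Br at 180° (3.4); Et at 240° is gauche with iPr at 300° (5.3); Et at 240° is gauche with Br at 180° (3.5). Total 16.9 kJ/mol.
C has the lowest total (16.9 kJ/mol).

C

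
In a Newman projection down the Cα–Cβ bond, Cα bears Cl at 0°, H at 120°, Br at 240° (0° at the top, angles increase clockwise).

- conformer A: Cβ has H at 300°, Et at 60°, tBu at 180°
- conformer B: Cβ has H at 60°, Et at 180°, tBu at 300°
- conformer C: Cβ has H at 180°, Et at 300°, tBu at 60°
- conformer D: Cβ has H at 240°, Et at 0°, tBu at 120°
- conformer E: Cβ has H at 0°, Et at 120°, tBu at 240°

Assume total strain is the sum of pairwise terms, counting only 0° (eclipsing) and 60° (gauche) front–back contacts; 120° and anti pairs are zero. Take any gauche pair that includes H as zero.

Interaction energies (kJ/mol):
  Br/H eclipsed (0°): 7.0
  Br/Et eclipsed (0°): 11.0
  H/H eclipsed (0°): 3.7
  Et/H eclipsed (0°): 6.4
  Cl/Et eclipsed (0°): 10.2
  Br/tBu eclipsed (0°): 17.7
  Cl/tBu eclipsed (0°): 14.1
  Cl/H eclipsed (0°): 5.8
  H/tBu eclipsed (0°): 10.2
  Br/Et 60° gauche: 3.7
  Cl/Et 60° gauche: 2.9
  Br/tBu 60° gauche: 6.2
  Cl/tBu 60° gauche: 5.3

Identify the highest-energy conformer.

A (staggered): Cl(0°)/Et(60°) gauche 2.9; Br(240°)/tBu(180°) gauche 6.2 → 9.1 kJ/mol.
B (staggered): Cl(0°)/tBu(300°) gauche 5.3; Br(240°)/Et(180°) gauche 3.7; Br(240°)/tBu(300°) gauche 6.2 → 15.2 kJ/mol.
C (staggered): Cl(0°)/Et(300°) gauche 2.9; Cl(0°)/tBu(60°) gauche 5.3; Br(240°)/Et(300°) gauche 3.7 → 11.9 kJ/mol.
D (eclipsed): Cl(0°)/Et(0°) eclipsed 10.2; H(120°)/tBu(120°) eclipsed 10.2; Br(240°)/H(240°) eclipsed 7.0 → 27.4 kJ/mol.
E (eclipsed): Cl(0°)/H(0°) eclipsed 5.8; H(120°)/Et(120°) eclipsed 6.4; Br(240°)/tBu(240°) eclipsed 17.7 → 29.9 kJ/mol.
E has the highest total (29.9 kJ/mol).

E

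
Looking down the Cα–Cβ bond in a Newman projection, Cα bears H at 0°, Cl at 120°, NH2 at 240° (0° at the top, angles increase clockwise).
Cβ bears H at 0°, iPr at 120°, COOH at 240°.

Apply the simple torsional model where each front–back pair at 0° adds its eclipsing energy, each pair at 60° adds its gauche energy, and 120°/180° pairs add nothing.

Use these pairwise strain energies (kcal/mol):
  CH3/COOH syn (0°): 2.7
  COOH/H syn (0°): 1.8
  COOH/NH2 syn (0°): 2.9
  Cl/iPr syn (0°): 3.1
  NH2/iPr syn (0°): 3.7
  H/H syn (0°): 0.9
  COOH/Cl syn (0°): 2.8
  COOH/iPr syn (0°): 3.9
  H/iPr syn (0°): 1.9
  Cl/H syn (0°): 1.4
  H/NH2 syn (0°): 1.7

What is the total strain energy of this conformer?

This conformer (eclipsed): H(0°)/H(0°) eclipsed 0.9; Cl(120°)/iPr(120°) eclipsed 3.1; NH2(240°)/COOH(240°) eclipsed 2.9 → 6.9 kcal/mol.

6.9 kcal/mol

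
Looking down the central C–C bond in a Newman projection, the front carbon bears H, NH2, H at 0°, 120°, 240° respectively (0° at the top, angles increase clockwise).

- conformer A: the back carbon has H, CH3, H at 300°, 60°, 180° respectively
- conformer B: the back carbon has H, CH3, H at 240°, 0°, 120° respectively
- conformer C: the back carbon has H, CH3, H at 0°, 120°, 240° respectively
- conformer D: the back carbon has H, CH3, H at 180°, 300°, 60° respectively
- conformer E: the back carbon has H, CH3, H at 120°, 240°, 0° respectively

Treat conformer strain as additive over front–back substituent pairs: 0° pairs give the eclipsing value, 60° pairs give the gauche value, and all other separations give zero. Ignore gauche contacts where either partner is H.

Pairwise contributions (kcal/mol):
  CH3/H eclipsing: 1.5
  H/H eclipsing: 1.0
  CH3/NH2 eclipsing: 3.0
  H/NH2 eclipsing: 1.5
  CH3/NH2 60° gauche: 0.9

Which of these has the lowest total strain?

A (staggered): NH2–CH3 gauche; 0.9 = 0.9 kcal/mol.
B (eclipsed): H–CH3 eclipsed, NH2–H eclipsed, H–H eclipsed; 1.5 + 1.5 + 1.0 = 4.0 kcal/mol.
C (eclipsed): H–H eclipsed, NH2–CH3 eclipsed, H–H eclipsed; 1.0 + 3.0 + 1.0 = 5.0 kcal/mol.
D (staggered): no non-H gauche contacts → 0.0 kcal/mol.
E (eclipsed): H–H eclipsed, NH2–H eclipsed, H–CH3 eclipsed; 1.0 + 1.5 + 1.5 = 4.0 kcal/mol.
D has the lowest total (0.0 kcal/mol).

D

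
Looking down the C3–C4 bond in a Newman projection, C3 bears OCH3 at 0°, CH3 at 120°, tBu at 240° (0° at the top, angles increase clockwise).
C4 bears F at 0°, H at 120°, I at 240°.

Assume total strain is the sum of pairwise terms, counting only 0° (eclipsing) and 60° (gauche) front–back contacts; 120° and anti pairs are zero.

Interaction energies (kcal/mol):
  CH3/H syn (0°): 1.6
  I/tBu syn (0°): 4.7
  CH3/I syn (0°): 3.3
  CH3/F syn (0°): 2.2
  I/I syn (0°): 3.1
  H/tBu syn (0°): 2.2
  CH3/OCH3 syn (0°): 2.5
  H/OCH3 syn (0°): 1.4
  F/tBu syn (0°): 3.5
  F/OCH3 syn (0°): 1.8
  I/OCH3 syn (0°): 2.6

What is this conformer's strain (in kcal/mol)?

8.1 kcal/mol

This conformer (eclipsed): OCH3–F eclipsed, CH3–H eclipsed, tBu–I eclipsed; 1.8 + 1.6 + 4.7 = 8.1 kcal/mol.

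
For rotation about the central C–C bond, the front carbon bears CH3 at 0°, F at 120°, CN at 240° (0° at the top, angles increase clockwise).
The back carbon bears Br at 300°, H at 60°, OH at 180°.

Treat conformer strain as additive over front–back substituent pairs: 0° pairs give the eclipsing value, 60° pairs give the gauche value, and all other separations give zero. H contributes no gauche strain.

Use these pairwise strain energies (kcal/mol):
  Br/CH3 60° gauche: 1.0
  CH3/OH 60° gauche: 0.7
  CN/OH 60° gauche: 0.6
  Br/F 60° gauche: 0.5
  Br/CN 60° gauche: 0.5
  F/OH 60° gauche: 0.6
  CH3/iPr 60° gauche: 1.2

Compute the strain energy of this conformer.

2.7 kcal/mol

This conformer (staggered): CH3–Br gauche, F–OH gauche, CN–Br gauche, CN–OH gauche; 1.0 + 0.6 + 0.5 + 0.6 = 2.7 kcal/mol.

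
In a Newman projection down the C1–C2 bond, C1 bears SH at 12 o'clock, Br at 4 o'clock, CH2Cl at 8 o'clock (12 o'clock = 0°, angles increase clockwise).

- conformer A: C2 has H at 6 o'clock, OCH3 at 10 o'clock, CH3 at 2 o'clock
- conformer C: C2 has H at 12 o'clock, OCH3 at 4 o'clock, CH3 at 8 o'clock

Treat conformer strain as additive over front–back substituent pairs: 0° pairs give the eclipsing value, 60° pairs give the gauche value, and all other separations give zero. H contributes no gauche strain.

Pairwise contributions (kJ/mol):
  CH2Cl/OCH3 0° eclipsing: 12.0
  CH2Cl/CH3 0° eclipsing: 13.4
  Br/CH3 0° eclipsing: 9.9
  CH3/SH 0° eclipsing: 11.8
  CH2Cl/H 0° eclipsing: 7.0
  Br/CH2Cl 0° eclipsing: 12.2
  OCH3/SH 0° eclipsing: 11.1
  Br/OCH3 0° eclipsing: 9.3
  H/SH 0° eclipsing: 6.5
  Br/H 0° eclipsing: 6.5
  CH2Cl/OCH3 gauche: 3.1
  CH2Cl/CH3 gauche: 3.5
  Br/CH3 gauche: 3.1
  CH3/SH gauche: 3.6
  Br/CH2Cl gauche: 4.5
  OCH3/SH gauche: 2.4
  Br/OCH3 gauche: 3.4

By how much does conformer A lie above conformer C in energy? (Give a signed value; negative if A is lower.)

A (staggered): SH–OCH3 gauche, SH–CH3 gauche, Br–CH3 gauche, CH2Cl–OCH3 gauche; 2.4 + 3.6 + 3.1 + 3.1 = 12.2 kJ/mol.
C (eclipsed): SH–H eclipsed, Br–OCH3 eclipsed, CH2Cl–CH3 eclipsed; 6.5 + 9.3 + 13.4 = 29.2 kJ/mol.
E(A) − E(C) = 12.2 − 29.2 = -17.0 kJ/mol.

-17.0 kJ/mol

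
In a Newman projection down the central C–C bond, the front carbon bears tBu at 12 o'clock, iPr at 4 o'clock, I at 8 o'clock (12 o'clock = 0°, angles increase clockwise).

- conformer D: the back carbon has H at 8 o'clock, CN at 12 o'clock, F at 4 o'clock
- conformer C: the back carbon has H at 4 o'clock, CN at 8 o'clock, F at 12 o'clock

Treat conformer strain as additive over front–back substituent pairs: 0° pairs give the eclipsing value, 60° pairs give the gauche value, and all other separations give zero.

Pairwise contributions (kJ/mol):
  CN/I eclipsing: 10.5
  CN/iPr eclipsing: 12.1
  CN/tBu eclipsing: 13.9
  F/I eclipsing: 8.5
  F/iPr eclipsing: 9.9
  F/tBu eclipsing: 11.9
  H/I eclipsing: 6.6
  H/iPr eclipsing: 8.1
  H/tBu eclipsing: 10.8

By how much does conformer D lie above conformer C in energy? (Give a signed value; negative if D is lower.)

D is eclipsed. tBu at 0° is eclipsed with CN at 0° (13.9); iPr at 120° is eclipsed with F at 120° (9.9); I at 240° is eclipsed with H at 240° (6.6). Total 30.4 kJ/mol.
C is eclipsed. tBu at 0° is eclipsed with F at 0° (11.9); iPr at 120° is eclipsed with H at 120° (8.1); I at 240° is eclipsed with CN at 240° (10.5). Total 30.5 kJ/mol.
E(D) − E(C) = 30.4 − 30.5 = -0.1 kJ/mol.

-0.1 kJ/mol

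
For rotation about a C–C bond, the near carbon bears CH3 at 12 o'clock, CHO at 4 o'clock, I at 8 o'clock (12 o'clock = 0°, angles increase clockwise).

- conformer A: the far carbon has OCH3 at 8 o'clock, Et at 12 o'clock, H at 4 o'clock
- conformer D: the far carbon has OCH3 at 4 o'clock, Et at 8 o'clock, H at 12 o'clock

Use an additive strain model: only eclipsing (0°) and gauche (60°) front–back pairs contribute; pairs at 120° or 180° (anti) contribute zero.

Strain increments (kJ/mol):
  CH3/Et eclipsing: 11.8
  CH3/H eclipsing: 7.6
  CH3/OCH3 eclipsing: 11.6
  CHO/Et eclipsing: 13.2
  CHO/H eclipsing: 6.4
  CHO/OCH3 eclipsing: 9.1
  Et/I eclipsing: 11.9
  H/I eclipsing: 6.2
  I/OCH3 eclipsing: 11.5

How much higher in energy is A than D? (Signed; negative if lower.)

+1.1 kJ/mol

A is eclipsed. CH3 at 0° is eclipsed with Et at 0° (11.8); CHO at 120° is eclipsed with H at 120° (6.4); I at 240° is eclipsed with OCH3 at 240° (11.5). Total 29.7 kJ/mol.
D is eclipsed. CH3 at 0° is eclipsed with H at 0° (7.6); CHO at 120° is eclipsed with OCH3 at 120° (9.1); I at 240° is eclipsed with Et at 240° (11.9). Total 28.6 kJ/mol.
E(A) − E(D) = 29.7 − 28.6 = +1.1 kJ/mol.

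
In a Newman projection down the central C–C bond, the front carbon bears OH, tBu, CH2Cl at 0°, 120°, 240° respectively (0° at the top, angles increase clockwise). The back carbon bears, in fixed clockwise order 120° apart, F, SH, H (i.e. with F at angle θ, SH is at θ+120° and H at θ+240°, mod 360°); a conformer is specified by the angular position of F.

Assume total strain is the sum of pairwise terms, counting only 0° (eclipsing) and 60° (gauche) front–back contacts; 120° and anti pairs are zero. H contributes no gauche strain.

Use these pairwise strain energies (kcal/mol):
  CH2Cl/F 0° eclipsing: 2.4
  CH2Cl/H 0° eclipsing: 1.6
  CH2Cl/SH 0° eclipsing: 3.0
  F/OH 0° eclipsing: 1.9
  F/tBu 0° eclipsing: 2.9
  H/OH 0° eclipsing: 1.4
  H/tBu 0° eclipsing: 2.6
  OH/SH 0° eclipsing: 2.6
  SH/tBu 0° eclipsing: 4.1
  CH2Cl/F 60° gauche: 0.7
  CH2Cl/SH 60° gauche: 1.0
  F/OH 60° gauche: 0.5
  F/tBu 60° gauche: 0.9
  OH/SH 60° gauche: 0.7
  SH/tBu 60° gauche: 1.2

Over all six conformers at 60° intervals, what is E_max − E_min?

4.5 kcal/mol

F at 0° (eclipsed): OH(0°)/F(0°) eclipsed 1.9; tBu(120°)/SH(120°) eclipsed 4.1; CH2Cl(240°)/H(240°) eclipsed 1.6 → 7.6 kcal/mol.
F at 60° (staggered): OH(0°)/F(60°) gauche 0.5; tBu(120°)/F(60°) gauche 0.9; tBu(120°)/SH(180°) gauche 1.2; CH2Cl(240°)/SH(180°) gauche 1.0 → 3.6 kcal/mol.
F at 120° (eclipsed): OH(0°)/H(0°) eclipsed 1.4; tBu(120°)/F(120°) eclipsed 2.9; CH2Cl(240°)/SH(240°) eclipsed 3.0 → 7.3 kcal/mol.
F at 180° (staggered): OH(0°)/SH(300°) gauche 0.7; tBu(120°)/F(180°) gauche 0.9; CH2Cl(240°)/F(180°) gauche 0.7; CH2Cl(240°)/SH(300°) gauche 1.0 → 3.3 kcal/mol.
F at 240° (eclipsed): OH(0°)/SH(0°) eclipsed 2.6; tBu(120°)/H(120°) eclipsed 2.6; CH2Cl(240°)/F(240°) eclipsed 2.4 → 7.6 kcal/mol.
F at 300° (staggered): OH(0°)/F(300°) gauche 0.5; OH(0°)/SH(60°) gauche 0.7; tBu(120°)/SH(60°) gauche 1.2; CH2Cl(240°)/F(300°) gauche 0.7 → 3.1 kcal/mol.
Max at 0° (7.6 kcal/mol), min at 300° (3.1 kcal/mol); barrier = 4.5 kcal/mol.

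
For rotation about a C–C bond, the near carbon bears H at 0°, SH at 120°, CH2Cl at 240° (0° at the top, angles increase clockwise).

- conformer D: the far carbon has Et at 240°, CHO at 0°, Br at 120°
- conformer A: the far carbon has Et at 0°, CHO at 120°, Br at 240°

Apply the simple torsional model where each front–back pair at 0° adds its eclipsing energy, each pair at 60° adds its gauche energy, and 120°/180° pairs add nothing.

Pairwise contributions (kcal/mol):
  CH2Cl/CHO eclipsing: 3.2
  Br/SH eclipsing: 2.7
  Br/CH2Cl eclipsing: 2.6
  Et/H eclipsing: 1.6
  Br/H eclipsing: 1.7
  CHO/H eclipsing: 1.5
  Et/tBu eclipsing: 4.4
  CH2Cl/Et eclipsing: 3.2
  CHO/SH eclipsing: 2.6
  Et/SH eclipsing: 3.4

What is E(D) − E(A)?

+0.6 kcal/mol

D (eclipsed): H–CHO eclipsed, SH–Br eclipsed, CH2Cl–Et eclipsed; 1.5 + 2.7 + 3.2 = 7.4 kcal/mol.
A (eclipsed): H–Et eclipsed, SH–CHO eclipsed, CH2Cl–Br eclipsed; 1.6 + 2.6 + 2.6 = 6.8 kcal/mol.
E(D) − E(A) = 7.4 − 6.8 = +0.6 kcal/mol.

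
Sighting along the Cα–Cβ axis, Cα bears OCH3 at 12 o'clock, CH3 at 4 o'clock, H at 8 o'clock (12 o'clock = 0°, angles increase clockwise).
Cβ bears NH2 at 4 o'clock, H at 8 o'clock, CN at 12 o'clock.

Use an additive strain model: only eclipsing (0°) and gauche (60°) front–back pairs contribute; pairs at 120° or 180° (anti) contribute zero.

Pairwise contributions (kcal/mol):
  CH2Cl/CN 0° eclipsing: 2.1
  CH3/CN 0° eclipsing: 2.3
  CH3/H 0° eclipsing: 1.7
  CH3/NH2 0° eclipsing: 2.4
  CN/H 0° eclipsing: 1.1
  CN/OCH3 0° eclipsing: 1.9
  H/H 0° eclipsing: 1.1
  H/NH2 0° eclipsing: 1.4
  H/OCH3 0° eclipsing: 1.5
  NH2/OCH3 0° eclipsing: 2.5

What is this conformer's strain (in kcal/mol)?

5.4 kcal/mol

This conformer (eclipsed): OCH3(0°)/CN(0°) eclipsed 1.9; CH3(120°)/NH2(120°) eclipsed 2.4; H(240°)/H(240°) eclipsed 1.1 → 5.4 kcal/mol.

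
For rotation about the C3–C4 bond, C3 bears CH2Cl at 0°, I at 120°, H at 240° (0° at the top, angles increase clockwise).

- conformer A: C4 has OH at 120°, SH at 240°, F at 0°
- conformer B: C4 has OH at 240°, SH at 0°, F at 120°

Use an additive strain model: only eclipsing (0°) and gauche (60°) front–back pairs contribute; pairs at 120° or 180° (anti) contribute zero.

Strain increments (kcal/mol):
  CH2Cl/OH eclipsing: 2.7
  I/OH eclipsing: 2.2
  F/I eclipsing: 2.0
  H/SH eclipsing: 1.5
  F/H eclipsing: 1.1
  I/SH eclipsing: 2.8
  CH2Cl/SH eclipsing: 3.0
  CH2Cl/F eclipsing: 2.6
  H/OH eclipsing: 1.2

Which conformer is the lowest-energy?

A (eclipsed): CH2Cl–F eclipsed, I–OH eclipsed, H–SH eclipsed; 2.6 + 2.2 + 1.5 = 6.3 kcal/mol.
B (eclipsed): CH2Cl–SH eclipsed, I–F eclipsed, H–OH eclipsed; 3.0 + 2.0 + 1.2 = 6.2 kcal/mol.
B has the lowest total (6.2 kcal/mol).

B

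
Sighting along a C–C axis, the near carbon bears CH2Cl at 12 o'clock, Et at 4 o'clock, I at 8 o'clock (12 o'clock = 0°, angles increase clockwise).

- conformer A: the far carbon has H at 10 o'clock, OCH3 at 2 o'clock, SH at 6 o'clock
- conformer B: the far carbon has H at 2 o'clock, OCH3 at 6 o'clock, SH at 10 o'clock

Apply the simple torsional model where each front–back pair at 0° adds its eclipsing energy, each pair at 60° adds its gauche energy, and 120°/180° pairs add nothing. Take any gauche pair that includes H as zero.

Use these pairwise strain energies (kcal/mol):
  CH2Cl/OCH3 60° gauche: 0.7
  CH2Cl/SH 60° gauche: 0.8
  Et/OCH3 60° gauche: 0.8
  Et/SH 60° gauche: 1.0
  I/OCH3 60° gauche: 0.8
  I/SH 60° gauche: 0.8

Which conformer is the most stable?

B

A is staggered. CH2Cl at 0° is gauche with OCH3 at 60° (0.7); Et at 120° is gauche with OCH3 at 60° (0.8); Et at 120° is gauche with SH at 180° (1.0); I at 240° is gauche with SH at 180° (0.8). Total 3.3 kcal/mol.
B is staggered. CH2Cl at 0° is gauche with SH at 300° (0.8); Et at 120° is gauche with OCH3 at 180° (0.8); I at 240° is gauche with OCH3 at 180° (0.8); I at 240° is gauche with SH at 300° (0.8). Total 3.2 kcal/mol.
B has the lowest total (3.2 kcal/mol).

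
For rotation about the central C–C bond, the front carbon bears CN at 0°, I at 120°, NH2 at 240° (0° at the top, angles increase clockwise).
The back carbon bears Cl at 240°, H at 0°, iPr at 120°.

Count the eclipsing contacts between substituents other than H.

2

Non-H eclipsing pairs: I(120°)/iPr(120°); NH2(240°)/Cl(240°) — 2 interactions.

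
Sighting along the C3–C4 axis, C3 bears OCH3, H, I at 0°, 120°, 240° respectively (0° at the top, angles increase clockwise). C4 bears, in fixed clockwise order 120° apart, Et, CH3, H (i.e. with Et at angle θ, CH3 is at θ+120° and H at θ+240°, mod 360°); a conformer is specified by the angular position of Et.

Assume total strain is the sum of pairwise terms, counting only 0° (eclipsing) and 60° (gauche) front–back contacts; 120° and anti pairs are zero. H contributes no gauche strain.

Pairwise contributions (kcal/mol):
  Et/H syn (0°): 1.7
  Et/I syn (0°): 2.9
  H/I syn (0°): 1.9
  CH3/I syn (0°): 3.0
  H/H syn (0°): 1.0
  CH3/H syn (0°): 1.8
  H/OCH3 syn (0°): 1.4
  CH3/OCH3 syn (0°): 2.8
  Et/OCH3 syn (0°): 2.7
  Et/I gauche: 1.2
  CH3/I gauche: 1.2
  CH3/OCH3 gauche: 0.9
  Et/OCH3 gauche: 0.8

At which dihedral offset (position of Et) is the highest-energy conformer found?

Et at 0° (eclipsed): OCH3–Et eclipsed, H–CH3 eclipsed, I–H eclipsed; 2.7 + 1.8 + 1.9 = 6.4 kcal/mol.
Et at 60° (staggered): OCH3–Et gauche, I–CH3 gauche; 0.8 + 1.2 = 2.0 kcal/mol.
Et at 120° (eclipsed): OCH3–H eclipsed, H–Et eclipsed, I–CH3 eclipsed; 1.4 + 1.7 + 3.0 = 6.1 kcal/mol.
Et at 180° (staggered): OCH3–CH3 gauche, I–Et gauche, I–CH3 gauche; 0.9 + 1.2 + 1.2 = 3.3 kcal/mol.
Et at 240° (eclipsed): OCH3–CH3 eclipsed, H–H eclipsed, I–Et eclipsed; 2.8 + 1.0 + 2.9 = 6.7 kcal/mol.
Et at 300° (staggered): OCH3–Et gauche, OCH3–CH3 gauche, I–Et gauche; 0.8 + 0.9 + 1.2 = 2.9 kcal/mol.
The maximum (6.7 kcal/mol) occurs with Et at 240°.

240°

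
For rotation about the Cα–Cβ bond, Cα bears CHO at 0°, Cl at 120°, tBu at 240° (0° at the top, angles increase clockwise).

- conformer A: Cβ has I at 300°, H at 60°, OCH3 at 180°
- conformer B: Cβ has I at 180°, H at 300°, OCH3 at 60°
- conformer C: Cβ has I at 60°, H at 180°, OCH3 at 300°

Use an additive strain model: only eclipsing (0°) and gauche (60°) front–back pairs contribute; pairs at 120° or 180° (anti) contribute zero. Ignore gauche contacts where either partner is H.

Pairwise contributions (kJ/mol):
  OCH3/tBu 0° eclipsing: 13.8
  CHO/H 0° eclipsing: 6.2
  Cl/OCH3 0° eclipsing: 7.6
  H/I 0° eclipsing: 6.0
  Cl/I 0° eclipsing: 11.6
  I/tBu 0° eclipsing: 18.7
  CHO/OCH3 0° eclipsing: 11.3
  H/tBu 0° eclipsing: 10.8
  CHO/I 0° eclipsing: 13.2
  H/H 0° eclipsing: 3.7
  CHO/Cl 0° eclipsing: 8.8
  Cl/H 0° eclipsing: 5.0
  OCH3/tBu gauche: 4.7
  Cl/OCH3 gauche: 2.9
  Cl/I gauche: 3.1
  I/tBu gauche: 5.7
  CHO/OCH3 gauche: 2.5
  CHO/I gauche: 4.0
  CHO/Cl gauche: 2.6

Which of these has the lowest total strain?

A (staggered): CHO–I gauche, Cl–OCH3 gauche, tBu–I gauche, tBu–OCH3 gauche; 4.0 + 2.9 + 5.7 + 4.7 = 17.3 kJ/mol.
B (staggered): CHO–OCH3 gauche, Cl–I gauche, Cl–OCH3 gauche, tBu–I gauche; 2.5 + 3.1 + 2.9 + 5.7 = 14.2 kJ/mol.
C (staggered): CHO–I gauche, CHO–OCH3 gauche, Cl–I gauche, tBu–OCH3 gauche; 4.0 + 2.5 + 3.1 + 4.7 = 14.3 kJ/mol.
B has the lowest total (14.2 kJ/mol).

B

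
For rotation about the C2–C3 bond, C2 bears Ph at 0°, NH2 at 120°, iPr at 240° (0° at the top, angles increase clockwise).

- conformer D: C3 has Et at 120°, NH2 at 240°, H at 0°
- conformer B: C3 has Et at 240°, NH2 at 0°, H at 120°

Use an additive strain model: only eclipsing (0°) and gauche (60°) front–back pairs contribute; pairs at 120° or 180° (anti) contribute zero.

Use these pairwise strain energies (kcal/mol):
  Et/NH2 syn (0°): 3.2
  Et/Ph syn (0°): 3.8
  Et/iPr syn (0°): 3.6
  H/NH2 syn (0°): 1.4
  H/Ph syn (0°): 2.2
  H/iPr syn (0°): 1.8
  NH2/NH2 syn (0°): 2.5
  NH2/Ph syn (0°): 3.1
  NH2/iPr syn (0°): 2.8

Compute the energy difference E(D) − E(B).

D is eclipsed. Ph at 0° is eclipsed with H at 0° (2.2); NH2 at 120° is eclipsed with Et at 120° (3.2); iPr at 240° is eclipsed with NH2 at 240° (2.8). Total 8.2 kcal/mol.
B is eclipsed. Ph at 0° is eclipsed with NH2 at 0° (3.1); NH2 at 120° is eclipsed with H at 120° (1.4); iPr at 240° is eclipsed with Et at 240° (3.6). Total 8.1 kcal/mol.
E(D) − E(B) = 8.2 − 8.1 = +0.1 kcal/mol.

+0.1 kcal/mol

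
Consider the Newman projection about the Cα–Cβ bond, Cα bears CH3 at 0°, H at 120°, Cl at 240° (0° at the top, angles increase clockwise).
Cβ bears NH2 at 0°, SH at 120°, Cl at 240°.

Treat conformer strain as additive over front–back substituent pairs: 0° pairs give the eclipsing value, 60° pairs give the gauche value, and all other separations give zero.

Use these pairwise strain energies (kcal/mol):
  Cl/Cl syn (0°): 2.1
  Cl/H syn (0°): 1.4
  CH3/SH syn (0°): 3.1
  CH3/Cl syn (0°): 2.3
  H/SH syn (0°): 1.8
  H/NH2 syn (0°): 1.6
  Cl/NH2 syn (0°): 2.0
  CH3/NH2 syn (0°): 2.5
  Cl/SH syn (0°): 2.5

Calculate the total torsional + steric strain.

6.4 kcal/mol

This conformer (eclipsed): CH3(0°)/NH2(0°) eclipsed 2.5; H(120°)/SH(120°) eclipsed 1.8; Cl(240°)/Cl(240°) eclipsed 2.1 → 6.4 kcal/mol.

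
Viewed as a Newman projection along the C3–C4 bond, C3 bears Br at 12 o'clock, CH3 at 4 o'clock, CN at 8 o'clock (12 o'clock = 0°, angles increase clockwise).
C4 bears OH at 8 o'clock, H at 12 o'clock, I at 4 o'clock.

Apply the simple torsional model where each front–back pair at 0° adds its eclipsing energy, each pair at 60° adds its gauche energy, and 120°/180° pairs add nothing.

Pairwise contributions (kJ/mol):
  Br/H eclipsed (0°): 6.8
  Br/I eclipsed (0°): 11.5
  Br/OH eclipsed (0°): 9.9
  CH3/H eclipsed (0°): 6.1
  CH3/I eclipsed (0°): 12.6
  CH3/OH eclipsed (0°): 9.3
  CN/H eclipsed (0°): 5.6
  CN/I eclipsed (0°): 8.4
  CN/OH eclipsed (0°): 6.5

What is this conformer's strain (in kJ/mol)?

25.9 kJ/mol

This conformer (eclipsed): Br(0°)/H(0°) eclipsed 6.8; CH3(120°)/I(120°) eclipsed 12.6; CN(240°)/OH(240°) eclipsed 6.5 → 25.9 kJ/mol.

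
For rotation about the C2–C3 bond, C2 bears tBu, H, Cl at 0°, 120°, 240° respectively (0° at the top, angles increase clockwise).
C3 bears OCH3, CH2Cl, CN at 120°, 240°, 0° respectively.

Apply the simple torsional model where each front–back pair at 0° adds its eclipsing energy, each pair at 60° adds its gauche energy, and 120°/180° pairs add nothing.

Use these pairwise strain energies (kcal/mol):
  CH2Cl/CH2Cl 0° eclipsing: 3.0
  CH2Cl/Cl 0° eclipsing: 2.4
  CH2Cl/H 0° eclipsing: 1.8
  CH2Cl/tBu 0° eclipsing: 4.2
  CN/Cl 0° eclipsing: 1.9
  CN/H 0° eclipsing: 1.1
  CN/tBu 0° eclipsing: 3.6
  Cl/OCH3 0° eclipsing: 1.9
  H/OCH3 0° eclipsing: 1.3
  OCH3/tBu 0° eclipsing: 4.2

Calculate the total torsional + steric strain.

This conformer (eclipsed): tBu(0°)/CN(0°) eclipsed 3.6; H(120°)/OCH3(120°) eclipsed 1.3; Cl(240°)/CH2Cl(240°) eclipsed 2.4 → 7.3 kcal/mol.

7.3 kcal/mol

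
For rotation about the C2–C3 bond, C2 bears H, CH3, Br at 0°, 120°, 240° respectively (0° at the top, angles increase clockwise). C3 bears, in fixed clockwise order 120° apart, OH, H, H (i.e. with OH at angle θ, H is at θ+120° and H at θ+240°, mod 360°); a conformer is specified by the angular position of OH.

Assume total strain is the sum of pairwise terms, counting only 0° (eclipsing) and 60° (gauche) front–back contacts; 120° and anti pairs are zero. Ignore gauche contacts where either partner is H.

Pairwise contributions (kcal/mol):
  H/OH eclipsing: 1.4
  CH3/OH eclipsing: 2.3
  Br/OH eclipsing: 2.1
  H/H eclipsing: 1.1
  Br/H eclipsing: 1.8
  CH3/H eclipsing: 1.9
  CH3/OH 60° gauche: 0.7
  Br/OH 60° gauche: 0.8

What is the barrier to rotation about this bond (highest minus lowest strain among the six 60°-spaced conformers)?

OH at 0° (eclipsed): H(0°)/OH(0°) eclipsed 1.4; CH3(120°)/H(120°) eclipsed 1.9; Br(240°)/H(240°) eclipsed 1.8 → 5.1 kcal/mol.
OH at 60° (staggered): CH3(120°)/OH(60°) gauche 0.7 → 0.7 kcal/mol.
OH at 120° (eclipsed): H(0°)/H(0°) eclipsed 1.1; CH3(120°)/OH(120°) eclipsed 2.3; Br(240°)/H(240°) eclipsed 1.8 → 5.2 kcal/mol.
OH at 180° (staggered): CH3(120°)/OH(180°) gauche 0.7; Br(240°)/OH(180°) gauche 0.8 → 1.5 kcal/mol.
OH at 240° (eclipsed): H(0°)/H(0°) eclipsed 1.1; CH3(120°)/H(120°) eclipsed 1.9; Br(240°)/OH(240°) eclipsed 2.1 → 5.1 kcal/mol.
OH at 300° (staggered): Br(240°)/OH(300°) gauche 0.8 → 0.8 kcal/mol.
Max at 120° (5.2 kcal/mol), min at 60° (0.7 kcal/mol); barrier = 4.5 kcal/mol.

4.5 kcal/mol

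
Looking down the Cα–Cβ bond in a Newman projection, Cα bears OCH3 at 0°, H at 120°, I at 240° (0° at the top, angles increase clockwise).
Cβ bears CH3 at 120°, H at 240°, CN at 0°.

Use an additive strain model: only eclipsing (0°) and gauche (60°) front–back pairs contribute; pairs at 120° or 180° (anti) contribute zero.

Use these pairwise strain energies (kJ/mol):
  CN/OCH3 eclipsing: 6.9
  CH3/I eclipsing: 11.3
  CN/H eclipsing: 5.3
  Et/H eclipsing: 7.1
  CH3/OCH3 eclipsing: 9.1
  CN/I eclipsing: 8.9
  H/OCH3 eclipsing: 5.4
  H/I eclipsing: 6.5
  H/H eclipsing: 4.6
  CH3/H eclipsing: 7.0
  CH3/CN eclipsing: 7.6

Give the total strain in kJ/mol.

20.4 kJ/mol

This conformer (eclipsed): OCH3–CN eclipsed, H–CH3 eclipsed, I–H eclipsed; 6.9 + 7.0 + 6.5 = 20.4 kJ/mol.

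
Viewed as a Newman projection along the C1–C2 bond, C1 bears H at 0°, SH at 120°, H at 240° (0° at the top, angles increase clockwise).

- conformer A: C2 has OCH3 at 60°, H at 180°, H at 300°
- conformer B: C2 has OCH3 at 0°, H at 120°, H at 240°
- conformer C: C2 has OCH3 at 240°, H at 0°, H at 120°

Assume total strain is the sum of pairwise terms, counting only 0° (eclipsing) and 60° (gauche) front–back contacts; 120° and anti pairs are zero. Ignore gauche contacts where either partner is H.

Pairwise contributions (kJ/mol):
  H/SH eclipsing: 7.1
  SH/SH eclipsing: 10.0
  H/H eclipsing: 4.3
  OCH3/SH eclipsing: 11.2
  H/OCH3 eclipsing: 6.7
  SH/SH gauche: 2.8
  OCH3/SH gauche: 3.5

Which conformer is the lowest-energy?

A (staggered): SH–OCH3 gauche; 3.5 = 3.5 kJ/mol.
B (eclipsed): H–OCH3 eclipsed, SH–H eclipsed, H–H eclipsed; 6.7 + 7.1 + 4.3 = 18.1 kJ/mol.
C (eclipsed): H–H eclipsed, SH–H eclipsed, H–OCH3 eclipsed; 4.3 + 7.1 + 6.7 = 18.1 kJ/mol.
A has the lowest total (3.5 kJ/mol).

A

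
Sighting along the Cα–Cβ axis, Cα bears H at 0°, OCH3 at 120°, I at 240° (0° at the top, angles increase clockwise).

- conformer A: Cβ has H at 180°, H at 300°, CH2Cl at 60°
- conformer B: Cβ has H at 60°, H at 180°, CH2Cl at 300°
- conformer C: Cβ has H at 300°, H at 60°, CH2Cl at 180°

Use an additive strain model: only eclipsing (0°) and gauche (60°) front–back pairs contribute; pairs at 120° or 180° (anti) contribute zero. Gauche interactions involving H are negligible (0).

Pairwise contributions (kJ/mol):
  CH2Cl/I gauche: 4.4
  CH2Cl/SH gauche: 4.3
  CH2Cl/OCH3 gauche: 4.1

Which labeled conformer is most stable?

A

A (staggered): OCH3–CH2Cl gauche; 4.1 = 4.1 kJ/mol.
B (staggered): I–CH2Cl gauche; 4.4 = 4.4 kJ/mol.
C (staggered): OCH3–CH2Cl gauche, I–CH2Cl gauche; 4.1 + 4.4 = 8.5 kJ/mol.
A has the lowest total (4.1 kJ/mol).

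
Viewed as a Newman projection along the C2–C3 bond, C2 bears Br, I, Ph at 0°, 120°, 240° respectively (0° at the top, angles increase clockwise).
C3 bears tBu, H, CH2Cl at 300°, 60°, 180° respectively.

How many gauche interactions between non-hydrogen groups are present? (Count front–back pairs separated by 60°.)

Non-H gauche pairs: Br(0°)/tBu(300°); I(120°)/CH2Cl(180°); Ph(240°)/tBu(300°); Ph(240°)/CH2Cl(180°) — 4 interactions.

4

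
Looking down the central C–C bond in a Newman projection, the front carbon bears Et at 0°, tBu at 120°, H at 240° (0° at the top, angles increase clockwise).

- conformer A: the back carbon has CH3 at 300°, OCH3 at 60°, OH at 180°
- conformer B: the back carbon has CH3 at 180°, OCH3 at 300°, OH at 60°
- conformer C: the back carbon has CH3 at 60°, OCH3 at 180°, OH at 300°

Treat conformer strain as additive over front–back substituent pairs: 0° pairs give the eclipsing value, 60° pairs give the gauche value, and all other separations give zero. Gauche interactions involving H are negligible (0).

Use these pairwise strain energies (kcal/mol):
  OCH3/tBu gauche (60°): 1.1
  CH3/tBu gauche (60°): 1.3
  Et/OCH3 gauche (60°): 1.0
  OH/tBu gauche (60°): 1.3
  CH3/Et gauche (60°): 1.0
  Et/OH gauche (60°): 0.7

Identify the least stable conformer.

A (staggered): Et–CH3 gauche, Et–OCH3 gauche, tBu–OCH3 gauche, tBu–OH gauche; 1.0 + 1.0 + 1.1 + 1.3 = 4.4 kcal/mol.
B (staggered): Et–OCH3 gauche, Et–OH gauche, tBu–CH3 gauche, tBu–OH gauche; 1.0 + 0.7 + 1.3 + 1.3 = 4.3 kcal/mol.
C (staggered): Et–CH3 gauche, Et–OH gauche, tBu–CH3 gauche, tBu–OCH3 gauche; 1.0 + 0.7 + 1.3 + 1.1 = 4.1 kcal/mol.
A has the highest total (4.4 kcal/mol).

A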